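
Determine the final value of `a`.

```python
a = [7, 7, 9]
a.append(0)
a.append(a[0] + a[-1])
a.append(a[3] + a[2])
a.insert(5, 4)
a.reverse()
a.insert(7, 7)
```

append 0 → [7, 7, 9, 0]
append a[0]+a[-1] = 7+0 = 7 → [7, 7, 9, 0, 7]
append a[3]+a[2] = 0+9 = 9 → [7, 7, 9, 0, 7, 9]
insert 4 at 5 → [7, 7, 9, 0, 7, 4, 9]
reverse → [9, 4, 7, 0, 9, 7, 7]
insert 7 at 7 → [9, 4, 7, 0, 9, 7, 7, 7]

[9, 4, 7, 0, 9, 7, 7, 7]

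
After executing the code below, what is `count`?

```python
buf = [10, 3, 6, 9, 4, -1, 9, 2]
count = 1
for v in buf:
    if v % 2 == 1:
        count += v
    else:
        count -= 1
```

17

v=10: not odd, count = 1-1 = 0
v=3: odd, count = 0+3 = 3
v=6: not odd, count = 3-1 = 2
v=9: odd, count = 2+9 = 11
v=4: not odd, count = 11-1 = 10
v=-1: odd, count = 10+(-1) = 9
v=9: odd, count = 9+9 = 18
v=2: not odd, count = 18-1 = 17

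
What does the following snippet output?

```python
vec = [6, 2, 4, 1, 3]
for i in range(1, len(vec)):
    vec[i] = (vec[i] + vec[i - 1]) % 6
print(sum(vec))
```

i=1: vec[1] = (2+6)%6 = 2 → [6, 2, 4, 1, 3]
i=2: vec[2] = (4+2)%6 = 0 → [6, 2, 0, 1, 3]
i=3: vec[3] = (1+0)%6 = 1 → [6, 2, 0, 1, 3]
i=4: vec[4] = (3+1)%6 = 4 → [6, 2, 0, 1, 4]
sum = 13

13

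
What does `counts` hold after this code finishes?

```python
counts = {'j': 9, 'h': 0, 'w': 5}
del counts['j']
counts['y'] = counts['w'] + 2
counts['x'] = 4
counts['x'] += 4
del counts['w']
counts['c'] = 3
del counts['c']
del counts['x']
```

{'h': 0, 'y': 7}

del 'j' → {'h': 0, 'w': 5}
counts['y'] = counts['w']+2 = 7 → {'h': 0, 'w': 5, 'y': 7}
counts['x'] = 4 → {'h': 0, 'w': 5, 'y': 7, 'x': 4}
counts['x'] = 4+4 = 8 → {'h': 0, 'w': 5, 'y': 7, 'x': 8}
del 'w' → {'h': 0, 'y': 7, 'x': 8}
counts['c'] = 3 → {'h': 0, 'y': 7, 'x': 8, 'c': 3}
del 'c' → {'h': 0, 'y': 7, 'x': 8}
del 'x' → {'h': 0, 'y': 7}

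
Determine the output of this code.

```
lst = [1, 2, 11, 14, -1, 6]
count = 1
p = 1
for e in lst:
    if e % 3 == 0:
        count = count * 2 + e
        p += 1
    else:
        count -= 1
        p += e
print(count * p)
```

-58

e=1: not %3==0, count = 1-1 = 0; p=2
e=2: not %3==0, count = 0-1 = -1; p=4
e=11: not %3==0, count = (-1)-1 = -2; p=15
e=14: not %3==0, count = (-2)-1 = -3; p=29
e=-1: not %3==0, count = (-3)-1 = -4; p=28
e=6: %3==0, count = (-4)*2+6 = -2; p=29
count*p = (-2)*29 = -58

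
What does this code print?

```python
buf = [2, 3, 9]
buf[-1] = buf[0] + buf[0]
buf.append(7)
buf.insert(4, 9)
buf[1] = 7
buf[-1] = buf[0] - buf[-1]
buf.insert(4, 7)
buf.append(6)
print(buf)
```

[2, 7, 4, 7, 7, -7, 6]

buf[-1] = buf[0]+buf[0] = 2+2 = 4 → [2, 3, 4]
append 7 → [2, 3, 4, 7]
insert 9 at 4 → [2, 3, 4, 7, 9]
buf[1] = 7 → [2, 7, 4, 7, 9]
buf[-1] = buf[0]-buf[-1] = 2-9 = -7 → [2, 7, 4, 7, -7]
insert 7 at 4 → [2, 7, 4, 7, 7, -7]
append 6 → [2, 7, 4, 7, 7, -7, 6]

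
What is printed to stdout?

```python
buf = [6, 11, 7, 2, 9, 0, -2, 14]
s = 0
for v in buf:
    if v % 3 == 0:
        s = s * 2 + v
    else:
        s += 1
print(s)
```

v=6: %3==0, s = 0*2+6 = 6
v=11: not %3==0, s = 6+1 = 7
v=7: not %3==0, s = 7+1 = 8
v=2: not %3==0, s = 8+1 = 9
v=9: %3==0, s = 9*2+9 = 27
v=0: %3==0, s = 27*2+0 = 54
v=-2: not %3==0, s = 54+1 = 55
v=14: not %3==0, s = 55+1 = 56

56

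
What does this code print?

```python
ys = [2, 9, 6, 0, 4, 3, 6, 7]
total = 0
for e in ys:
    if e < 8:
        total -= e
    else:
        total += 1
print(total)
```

-27

e=2: <8, total = 0-2 = -2
e=9: not <8, total = (-2)+1 = -1
e=6: <8, total = (-1)-6 = -7
e=0: <8, total = (-7)-0 = -7
e=4: <8, total = (-7)-4 = -11
e=3: <8, total = (-11)-3 = -14
e=6: <8, total = (-14)-6 = -20
e=7: <8, total = (-20)-7 = -27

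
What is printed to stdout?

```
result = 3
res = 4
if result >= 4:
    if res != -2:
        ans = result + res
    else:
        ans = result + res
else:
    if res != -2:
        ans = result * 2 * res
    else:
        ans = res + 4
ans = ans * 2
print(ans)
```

result=3, res=4
result >= 4 is False; res != -2 is True
→ ans = result * 2 * res = 24
ans = 24*2 = 48

48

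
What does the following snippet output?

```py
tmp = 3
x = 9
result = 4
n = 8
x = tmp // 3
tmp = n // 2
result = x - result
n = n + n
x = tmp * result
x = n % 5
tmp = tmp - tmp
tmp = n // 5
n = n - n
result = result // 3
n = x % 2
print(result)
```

x = 3//3 = 1
tmp = 8//2 = 4
result = 1-4 = -3
n = 8+8 = 16
x = 4*(-3) = -12
x = 16%5 = 1
tmp = 4-4 = 0
tmp = 16//5 = 3
n = 16-16 = 0
result = (-3)//3 = -1
n = 1%2 = 1

-1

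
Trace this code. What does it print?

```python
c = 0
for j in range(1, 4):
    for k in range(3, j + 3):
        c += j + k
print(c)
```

36

j=1,k=3: c = 0+4 = 4
j=2,k=3: c = 4+5 = 9
j=2,k=4: c = 9+6 = 15
j=3,k=3: c = 15+6 = 21
j=3,k=4: c = 21+7 = 28
j=3,k=5: c = 28+8 = 36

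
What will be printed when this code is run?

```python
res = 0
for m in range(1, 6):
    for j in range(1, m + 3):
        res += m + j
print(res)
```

165

m=1,j=1: res = 0+2 = 2
m=1,j=2: res = 2+3 = 5
m=1,j=3: res = 5+4 = 9
m=2,j=1: res = 9+3 = 12
m=2,j=2: res = 12+4 = 16
m=2,j=3: res = 16+5 = 21
m=2,j=4: res = 21+6 = 27
m=3,j=1: res = 27+4 = 31
m=3,j=2: res = 31+5 = 36
m=3,j=3: res = 36+6 = 42
m=3,j=4: res = 42+7 = 49
m=3,j=5: res = 49+8 = 57
m=4,j=1: res = 57+5 = 62
m=4,j=2: res = 62+6 = 68
m=4,j=3: res = 68+7 = 75
m=4,j=4: res = 75+8 = 83
m=4,j=5: res = 83+9 = 92
m=4,j=6: res = 92+10 = 102
m=5,j=1: res = 102+6 = 108
m=5,j=2: res = 108+7 = 115
m=5,j=3: res = 115+8 = 123
m=5,j=4: res = 123+9 = 132
m=5,j=5: res = 132+10 = 142
m=5,j=6: res = 142+11 = 153
m=5,j=7: res = 153+12 = 165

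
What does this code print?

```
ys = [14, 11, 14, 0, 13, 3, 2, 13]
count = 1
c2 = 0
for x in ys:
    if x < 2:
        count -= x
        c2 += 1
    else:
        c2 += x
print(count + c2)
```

72

x=14: not <2; c2=14
x=11: not <2; c2=25
x=14: not <2; c2=39
x=0: <2, count = 1-0 = 1; c2=40
x=13: not <2; c2=53
x=3: not <2; c2=56
x=2: not <2; c2=58
x=13: not <2; c2=71
count+c2 = 1+71 = 72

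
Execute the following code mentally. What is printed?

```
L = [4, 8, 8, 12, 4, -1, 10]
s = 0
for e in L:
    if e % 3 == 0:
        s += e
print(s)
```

12

e=4: not %3==0
e=8: not %3==0
e=8: not %3==0
e=12: %3==0, s = 0+12 = 12
e=4: not %3==0
e=-1: not %3==0
e=10: not %3==0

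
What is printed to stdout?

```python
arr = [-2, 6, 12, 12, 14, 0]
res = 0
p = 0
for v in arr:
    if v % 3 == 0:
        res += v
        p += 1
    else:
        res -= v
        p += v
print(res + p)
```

v=-2: not %3==0, res = 0-(-2) = 2; p=-2
v=6: %3==0, res = 2+6 = 8; p=-1
v=12: %3==0, res = 8+12 = 20; p=0
v=12: %3==0, res = 20+12 = 32; p=1
v=14: not %3==0, res = 32-14 = 18; p=15
v=0: %3==0, res = 18+0 = 18; p=16
res+p = 18+16 = 34

34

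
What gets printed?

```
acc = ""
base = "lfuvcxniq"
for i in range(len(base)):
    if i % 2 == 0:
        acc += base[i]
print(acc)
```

lucnq

i=0: add 'l' → 'l'
i=1: skip
i=2: add 'u' → 'lu'
i=3: skip
i=4: add 'c' → 'luc'
i=5: skip
i=6: add 'n' → 'lucn'
i=7: skip
i=8: add 'q' → 'lucnq'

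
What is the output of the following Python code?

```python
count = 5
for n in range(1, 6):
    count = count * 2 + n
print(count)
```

217

n=1: count = 5*2+1 = 11
n=2: count = 11*2+2 = 24
n=3: count = 24*2+3 = 51
n=4: count = 51*2+4 = 106
n=5: count = 106*2+5 = 217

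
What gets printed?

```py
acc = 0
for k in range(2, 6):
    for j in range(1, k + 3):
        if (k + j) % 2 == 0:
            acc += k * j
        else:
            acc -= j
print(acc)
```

136

k=2,j=1: odd sum, acc = 0-1 = -1
k=2,j=2: even sum, acc = (-1)+4 = 3
k=2,j=3: odd sum, acc = 3-3 = 0
k=2,j=4: even sum, acc = 0+8 = 8
k=3,j=1: even sum, acc = 8+3 = 11
k=3,j=2: odd sum, acc = 11-2 = 9
k=3,j=3: even sum, acc = 9+9 = 18
k=3,j=4: odd sum, acc = 18-4 = 14
k=3,j=5: even sum, acc = 14+15 = 29
k=4,j=1: odd sum, acc = 29-1 = 28
k=4,j=2: even sum, acc = 28+8 = 36
k=4,j=3: odd sum, acc = 36-3 = 33
k=4,j=4: even sum, acc = 33+16 = 49
k=4,j=5: odd sum, acc = 49-5 = 44
k=4,j=6: even sum, acc = 44+24 = 68
k=5,j=1: even sum, acc = 68+5 = 73
k=5,j=2: odd sum, acc = 73-2 = 71
k=5,j=3: even sum, acc = 71+15 = 86
k=5,j=4: odd sum, acc = 86-4 = 82
k=5,j=5: even sum, acc = 82+25 = 107
k=5,j=6: odd sum, acc = 107-6 = 101
k=5,j=7: even sum, acc = 101+35 = 136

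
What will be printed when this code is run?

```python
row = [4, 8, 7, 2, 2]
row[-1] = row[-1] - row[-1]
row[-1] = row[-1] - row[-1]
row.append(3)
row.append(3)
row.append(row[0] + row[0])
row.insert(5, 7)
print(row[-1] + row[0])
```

row[-1] = row[-1]-row[-1] = 2-2 = 0 → [4, 8, 7, 2, 0]
row[-1] = row[-1]-row[-1] = 0-0 = 0 → [4, 8, 7, 2, 0]
append 3 → [4, 8, 7, 2, 0, 3]
append 3 → [4, 8, 7, 2, 0, 3, 3]
append row[0]+row[0] = 4+4 = 8 → [4, 8, 7, 2, 0, 3, 3, 8]
insert 7 at 5 → [4, 8, 7, 2, 0, 7, 3, 3, 8]
row[-1]+row[0] = 8+4 = 12

12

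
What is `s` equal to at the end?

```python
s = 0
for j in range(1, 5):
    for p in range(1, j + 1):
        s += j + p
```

50

j=1,p=1: s = 0+2 = 2
j=2,p=1: s = 2+3 = 5
j=2,p=2: s = 5+4 = 9
j=3,p=1: s = 9+4 = 13
j=3,p=2: s = 13+5 = 18
j=3,p=3: s = 18+6 = 24
j=4,p=1: s = 24+5 = 29
j=4,p=2: s = 29+6 = 35
j=4,p=3: s = 35+7 = 42
j=4,p=4: s = 42+8 = 50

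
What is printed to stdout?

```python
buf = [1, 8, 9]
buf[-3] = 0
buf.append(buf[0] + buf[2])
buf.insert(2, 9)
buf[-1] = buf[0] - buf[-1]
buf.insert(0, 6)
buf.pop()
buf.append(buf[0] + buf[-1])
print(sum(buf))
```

47

buf[-3] = 0 → [0, 8, 9]
append buf[0]+buf[2] = 0+9 = 9 → [0, 8, 9, 9]
insert 9 at 2 → [0, 8, 9, 9, 9]
buf[-1] = buf[0]-buf[-1] = 0-9 = -9 → [0, 8, 9, 9, -9]
insert 6 at 0 → [6, 0, 8, 9, 9, -9]
pop() removes -9 → [6, 0, 8, 9, 9]
append buf[0]+buf[-1] = 6+9 = 15 → [6, 0, 8, 9, 9, 15]
sum = 47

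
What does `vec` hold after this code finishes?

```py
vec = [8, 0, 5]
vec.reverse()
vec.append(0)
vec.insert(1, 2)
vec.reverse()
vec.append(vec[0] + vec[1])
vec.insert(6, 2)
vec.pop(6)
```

[0, 8, 0, 2, 5, 8]

reverse → [5, 0, 8]
append 0 → [5, 0, 8, 0]
insert 2 at 1 → [5, 2, 0, 8, 0]
reverse → [0, 8, 0, 2, 5]
append vec[0]+vec[1] = 0+8 = 8 → [0, 8, 0, 2, 5, 8]
insert 2 at 6 → [0, 8, 0, 2, 5, 8, 2]
pop(6) removes 2 → [0, 8, 0, 2, 5, 8]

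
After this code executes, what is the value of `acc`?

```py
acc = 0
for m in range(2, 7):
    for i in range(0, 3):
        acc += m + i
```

m=2,i=0: acc = 0+2 = 2
m=2,i=1: acc = 2+3 = 5
m=2,i=2: acc = 5+4 = 9
m=3,i=0: acc = 9+3 = 12
m=3,i=1: acc = 12+4 = 16
m=3,i=2: acc = 16+5 = 21
m=4,i=0: acc = 21+4 = 25
m=4,i=1: acc = 25+5 = 30
m=4,i=2: acc = 30+6 = 36
m=5,i=0: acc = 36+5 = 41
m=5,i=1: acc = 41+6 = 47
m=5,i=2: acc = 47+7 = 54
m=6,i=0: acc = 54+6 = 60
m=6,i=1: acc = 60+7 = 67
m=6,i=2: acc = 67+8 = 75

75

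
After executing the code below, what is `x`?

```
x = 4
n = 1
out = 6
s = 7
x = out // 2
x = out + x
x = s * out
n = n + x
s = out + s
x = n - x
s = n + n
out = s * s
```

1

x = 6//2 = 3
x = 6+3 = 9
x = 7*6 = 42
n = 1+42 = 43
s = 6+7 = 13
x = 43-42 = 1
s = 43+43 = 86
out = 86*86 = 7396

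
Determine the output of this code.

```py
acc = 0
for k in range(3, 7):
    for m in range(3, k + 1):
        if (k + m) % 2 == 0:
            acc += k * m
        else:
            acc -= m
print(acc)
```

k=3,m=3: even sum, acc = 0+9 = 9
k=4,m=3: odd sum, acc = 9-3 = 6
k=4,m=4: even sum, acc = 6+16 = 22
k=5,m=3: even sum, acc = 22+15 = 37
k=5,m=4: odd sum, acc = 37-4 = 33
k=5,m=5: even sum, acc = 33+25 = 58
k=6,m=3: odd sum, acc = 58-3 = 55
k=6,m=4: even sum, acc = 55+24 = 79
k=6,m=5: odd sum, acc = 79-5 = 74
k=6,m=6: even sum, acc = 74+36 = 110

110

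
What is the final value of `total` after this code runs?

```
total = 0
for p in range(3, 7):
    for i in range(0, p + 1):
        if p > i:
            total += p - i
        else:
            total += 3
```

p=3,i=0: 3>0, total = 0+3 = 3
p=3,i=1: 3>1, total = 3+2 = 5
p=3,i=2: 3>2, total = 5+1 = 6
p=3,i=3: not 3>3, total = 6+3 = 9
p=4,i=0: 4>0, total = 9+4 = 13
p=4,i=1: 4>1, total = 13+3 = 16
p=4,i=2: 4>2, total = 16+2 = 18
p=4,i=3: 4>3, total = 18+1 = 19
p=4,i=4: not 4>4, total = 19+3 = 22
p=5,i=0: 5>0, total = 22+5 = 27
p=5,i=1: 5>1, total = 27+4 = 31
p=5,i=2: 5>2, total = 31+3 = 34
p=5,i=3: 5>3, total = 34+2 = 36
p=5,i=4: 5>4, total = 36+1 = 37
p=5,i=5: not 5>5, total = 37+3 = 40
p=6,i=0: 6>0, total = 40+6 = 46
p=6,i=1: 6>1, total = 46+5 = 51
p=6,i=2: 6>2, total = 51+4 = 55
p=6,i=3: 6>3, total = 55+3 = 58
p=6,i=4: 6>4, total = 58+2 = 60
p=6,i=5: 6>5, total = 60+1 = 61
p=6,i=6: not 6>6, total = 61+3 = 64

64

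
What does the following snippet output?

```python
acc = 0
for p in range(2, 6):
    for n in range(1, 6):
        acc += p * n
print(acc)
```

210

p=2,n=1: acc = 0+2 = 2
p=2,n=2: acc = 2+4 = 6
p=2,n=3: acc = 6+6 = 12
p=2,n=4: acc = 12+8 = 20
p=2,n=5: acc = 20+10 = 30
p=3,n=1: acc = 30+3 = 33
p=3,n=2: acc = 33+6 = 39
p=3,n=3: acc = 39+9 = 48
p=3,n=4: acc = 48+12 = 60
p=3,n=5: acc = 60+15 = 75
p=4,n=1: acc = 75+4 = 79
p=4,n=2: acc = 79+8 = 87
p=4,n=3: acc = 87+12 = 99
p=4,n=4: acc = 99+16 = 115
p=4,n=5: acc = 115+20 = 135
p=5,n=1: acc = 135+5 = 140
p=5,n=2: acc = 140+10 = 150
p=5,n=3: acc = 150+15 = 165
p=5,n=4: acc = 165+20 = 185
p=5,n=5: acc = 185+25 = 210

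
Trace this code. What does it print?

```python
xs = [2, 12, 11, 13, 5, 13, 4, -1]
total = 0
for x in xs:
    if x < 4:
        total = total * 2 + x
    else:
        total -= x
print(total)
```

x=2: <4, total = 0*2+2 = 2
x=12: not <4, total = 2-12 = -10
x=11: not <4, total = (-10)-11 = -21
x=13: not <4, total = (-21)-13 = -34
x=5: not <4, total = (-34)-5 = -39
x=13: not <4, total = (-39)-13 = -52
x=4: not <4, total = (-52)-4 = -56
x=-1: <4, total = (-56)*2+(-1) = -113

-113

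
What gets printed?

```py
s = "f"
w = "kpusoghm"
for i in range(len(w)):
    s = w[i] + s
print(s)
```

i=0: prepend 'k' → 'kf'
i=1: prepend 'p' → 'pkf'
i=2: prepend 'u' → 'upkf'
i=3: prepend 's' → 'supkf'
i=4: prepend 'o' → 'osupkf'
i=5: prepend 'g' → 'gosupkf'
i=6: prepend 'h' → 'hgosupkf'
i=7: prepend 'm' → 'mhgosupkf'

mhgosupkf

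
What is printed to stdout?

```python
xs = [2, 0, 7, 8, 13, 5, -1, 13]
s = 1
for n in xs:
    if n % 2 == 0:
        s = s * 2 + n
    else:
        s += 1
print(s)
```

n=2: even, s = 1*2+2 = 4
n=0: even, s = 4*2+0 = 8
n=7: not even, s = 8+1 = 9
n=8: even, s = 9*2+8 = 26
n=13: not even, s = 26+1 = 27
n=5: not even, s = 27+1 = 28
n=-1: not even, s = 28+1 = 29
n=13: not even, s = 29+1 = 30

30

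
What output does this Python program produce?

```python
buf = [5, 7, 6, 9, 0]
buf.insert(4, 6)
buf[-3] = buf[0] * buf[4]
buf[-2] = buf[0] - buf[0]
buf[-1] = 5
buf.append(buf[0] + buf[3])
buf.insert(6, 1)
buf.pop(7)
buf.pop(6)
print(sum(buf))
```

53

insert 6 at 4 → [5, 7, 6, 9, 6, 0]
buf[-3] = buf[0]*buf[4] = 5*6 = 30 → [5, 7, 6, 30, 6, 0]
buf[-2] = buf[0]-buf[0] = 5-5 = 0 → [5, 7, 6, 30, 0, 0]
buf[-1] = 5 → [5, 7, 6, 30, 0, 5]
append buf[0]+buf[3] = 5+30 = 35 → [5, 7, 6, 30, 0, 5, 35]
insert 1 at 6 → [5, 7, 6, 30, 0, 5, 1, 35]
pop(7) removes 35 → [5, 7, 6, 30, 0, 5, 1]
pop(6) removes 1 → [5, 7, 6, 30, 0, 5]
sum = 53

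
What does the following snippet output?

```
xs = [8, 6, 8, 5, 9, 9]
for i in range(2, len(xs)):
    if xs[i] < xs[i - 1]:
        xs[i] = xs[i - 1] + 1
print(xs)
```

[8, 6, 8, 9, 9, 9]

i=2: 8>=6, unchanged → [8, 6, 8, 5, 9, 9]
i=3: 5<8, xs[3] = 8+1 = 9 → [8, 6, 8, 9, 9, 9]
i=4: 9>=9, unchanged → [8, 6, 8, 9, 9, 9]
i=5: 9>=9, unchanged → [8, 6, 8, 9, 9, 9]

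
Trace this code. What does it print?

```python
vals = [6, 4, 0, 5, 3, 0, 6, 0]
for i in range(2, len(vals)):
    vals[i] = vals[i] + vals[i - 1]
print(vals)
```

[6, 4, 4, 9, 12, 12, 18, 18]

i=2: vals[2] = 0+4 = 4 → [6, 4, 4, 5, 3, 0, 6, 0]
i=3: vals[3] = 5+4 = 9 → [6, 4, 4, 9, 3, 0, 6, 0]
i=4: vals[4] = 3+9 = 12 → [6, 4, 4, 9, 12, 0, 6, 0]
i=5: vals[5] = 0+12 = 12 → [6, 4, 4, 9, 12, 12, 6, 0]
i=6: vals[6] = 6+12 = 18 → [6, 4, 4, 9, 12, 12, 18, 0]
i=7: vals[7] = 0+18 = 18 → [6, 4, 4, 9, 12, 12, 18, 18]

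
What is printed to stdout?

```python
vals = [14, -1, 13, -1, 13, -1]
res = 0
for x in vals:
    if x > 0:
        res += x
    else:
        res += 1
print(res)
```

43

x=14: >0, res = 0+14 = 14
x=-1: not >0, res = 14+1 = 15
x=13: >0, res = 15+13 = 28
x=-1: not >0, res = 28+1 = 29
x=13: >0, res = 29+13 = 42
x=-1: not >0, res = 42+1 = 43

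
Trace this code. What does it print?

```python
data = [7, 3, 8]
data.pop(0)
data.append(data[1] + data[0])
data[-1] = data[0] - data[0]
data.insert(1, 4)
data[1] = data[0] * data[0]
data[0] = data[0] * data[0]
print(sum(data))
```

pop(0) removes 7 → [3, 8]
append data[1]+data[0] = 8+3 = 11 → [3, 8, 11]
data[-1] = data[0]-data[0] = 3-3 = 0 → [3, 8, 0]
insert 4 at 1 → [3, 4, 8, 0]
data[1] = data[0]*data[0] = 3*3 = 9 → [3, 9, 8, 0]
data[0] = data[0]*data[0] = 3*3 = 9 → [9, 9, 8, 0]
sum = 26

26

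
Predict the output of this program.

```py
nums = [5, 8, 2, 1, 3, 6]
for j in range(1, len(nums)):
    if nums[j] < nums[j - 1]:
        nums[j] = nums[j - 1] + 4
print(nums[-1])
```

24

j=1: 8>=5, unchanged → [5, 8, 2, 1, 3, 6]
j=2: 2<8, nums[2] = 8+4 = 12 → [5, 8, 12, 1, 3, 6]
j=3: 1<12, nums[3] = 12+4 = 16 → [5, 8, 12, 16, 3, 6]
j=4: 3<16, nums[4] = 16+4 = 20 → [5, 8, 12, 16, 20, 6]
j=5: 6<20, nums[5] = 20+4 = 24 → [5, 8, 12, 16, 20, 24]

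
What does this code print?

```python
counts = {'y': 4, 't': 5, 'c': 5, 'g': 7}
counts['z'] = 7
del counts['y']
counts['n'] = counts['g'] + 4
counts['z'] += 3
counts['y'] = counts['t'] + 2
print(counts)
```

counts['z'] = 7 → {'y': 4, 't': 5, 'c': 5, 'g': 7, 'z': 7}
del 'y' → {'t': 5, 'c': 5, 'g': 7, 'z': 7}
counts['n'] = counts['g']+4 = 11 → {'t': 5, 'c': 5, 'g': 7, 'z': 7, 'n': 11}
counts['z'] = 7+3 = 10 → {'t': 5, 'c': 5, 'g': 7, 'z': 10, 'n': 11}
counts['y'] = counts['t']+2 = 7 → {'t': 5, 'c': 5, 'g': 7, 'z': 10, 'n': 11, 'y': 7}

{'t': 5, 'c': 5, 'g': 7, 'z': 10, 'n': 11, 'y': 7}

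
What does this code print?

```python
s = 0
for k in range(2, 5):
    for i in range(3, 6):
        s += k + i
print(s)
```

k=2,i=3: s = 0+5 = 5
k=2,i=4: s = 5+6 = 11
k=2,i=5: s = 11+7 = 18
k=3,i=3: s = 18+6 = 24
k=3,i=4: s = 24+7 = 31
k=3,i=5: s = 31+8 = 39
k=4,i=3: s = 39+7 = 46
k=4,i=4: s = 46+8 = 54
k=4,i=5: s = 54+9 = 63

63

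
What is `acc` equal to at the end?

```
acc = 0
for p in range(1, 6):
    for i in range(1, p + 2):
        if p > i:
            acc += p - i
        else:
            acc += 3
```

50

p=1,i=1: not 1>1, acc = 0+3 = 3
p=1,i=2: not 1>2, acc = 3+3 = 6
p=2,i=1: 2>1, acc = 6+1 = 7
p=2,i=2: not 2>2, acc = 7+3 = 10
p=2,i=3: not 2>3, acc = 10+3 = 13
p=3,i=1: 3>1, acc = 13+2 = 15
p=3,i=2: 3>2, acc = 15+1 = 16
p=3,i=3: not 3>3, acc = 16+3 = 19
p=3,i=4: not 3>4, acc = 19+3 = 22
p=4,i=1: 4>1, acc = 22+3 = 25
p=4,i=2: 4>2, acc = 25+2 = 27
p=4,i=3: 4>3, acc = 27+1 = 28
p=4,i=4: not 4>4, acc = 28+3 = 31
p=4,i=5: not 4>5, acc = 31+3 = 34
p=5,i=1: 5>1, acc = 34+4 = 38
p=5,i=2: 5>2, acc = 38+3 = 41
p=5,i=3: 5>3, acc = 41+2 = 43
p=5,i=4: 5>4, acc = 43+1 = 44
p=5,i=5: not 5>5, acc = 44+3 = 47
p=5,i=6: not 5>6, acc = 47+3 = 50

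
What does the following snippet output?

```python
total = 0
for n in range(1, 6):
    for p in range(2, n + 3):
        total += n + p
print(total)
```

145

n=1,p=2: total = 0+3 = 3
n=1,p=3: total = 3+4 = 7
n=2,p=2: total = 7+4 = 11
n=2,p=3: total = 11+5 = 16
n=2,p=4: total = 16+6 = 22
n=3,p=2: total = 22+5 = 27
n=3,p=3: total = 27+6 = 33
n=3,p=4: total = 33+7 = 40
n=3,p=5: total = 40+8 = 48
n=4,p=2: total = 48+6 = 54
n=4,p=3: total = 54+7 = 61
n=4,p=4: total = 61+8 = 69
n=4,p=5: total = 69+9 = 78
n=4,p=6: total = 78+10 = 88
n=5,p=2: total = 88+7 = 95
n=5,p=3: total = 95+8 = 103
n=5,p=4: total = 103+9 = 112
n=5,p=5: total = 112+10 = 122
n=5,p=6: total = 122+11 = 133
n=5,p=7: total = 133+12 = 145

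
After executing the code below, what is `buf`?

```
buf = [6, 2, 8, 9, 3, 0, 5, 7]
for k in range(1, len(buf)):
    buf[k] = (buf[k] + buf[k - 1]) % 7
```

[6, 1, 2, 4, 0, 0, 5, 5]

k=1: buf[1] = (2+6)%7 = 1 → [6, 1, 8, 9, 3, 0, 5, 7]
k=2: buf[2] = (8+1)%7 = 2 → [6, 1, 2, 9, 3, 0, 5, 7]
k=3: buf[3] = (9+2)%7 = 4 → [6, 1, 2, 4, 3, 0, 5, 7]
k=4: buf[4] = (3+4)%7 = 0 → [6, 1, 2, 4, 0, 0, 5, 7]
k=5: buf[5] = (0+0)%7 = 0 → [6, 1, 2, 4, 0, 0, 5, 7]
k=6: buf[6] = (5+0)%7 = 5 → [6, 1, 2, 4, 0, 0, 5, 7]
k=7: buf[7] = (7+5)%7 = 5 → [6, 1, 2, 4, 0, 0, 5, 5]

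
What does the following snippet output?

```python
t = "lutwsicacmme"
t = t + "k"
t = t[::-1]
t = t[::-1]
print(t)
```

lutwsicacmmek

+ 'k' → 'lutwsicacmmek'
reverse → 'kemmcaciswtul'
reverse → 'lutwsicacmmek'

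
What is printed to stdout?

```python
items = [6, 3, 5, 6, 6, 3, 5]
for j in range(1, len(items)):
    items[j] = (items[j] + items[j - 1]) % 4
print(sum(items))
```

j=1: items[1] = (3+6)%4 = 1 → [6, 1, 5, 6, 6, 3, 5]
j=2: items[2] = (5+1)%4 = 2 → [6, 1, 2, 6, 6, 3, 5]
j=3: items[3] = (6+2)%4 = 0 → [6, 1, 2, 0, 6, 3, 5]
j=4: items[4] = (6+0)%4 = 2 → [6, 1, 2, 0, 2, 3, 5]
j=5: items[5] = (3+2)%4 = 1 → [6, 1, 2, 0, 2, 1, 5]
j=6: items[6] = (5+1)%4 = 2 → [6, 1, 2, 0, 2, 1, 2]
sum = 14

14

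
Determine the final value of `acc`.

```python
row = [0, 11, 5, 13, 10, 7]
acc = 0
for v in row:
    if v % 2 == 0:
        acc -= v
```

-10

v=0: even, acc = 0-0 = 0
v=11: not even
v=5: not even
v=13: not even
v=10: even, acc = 0-10 = -10
v=7: not even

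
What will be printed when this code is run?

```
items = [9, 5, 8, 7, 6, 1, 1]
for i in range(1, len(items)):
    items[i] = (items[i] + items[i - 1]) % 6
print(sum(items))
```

i=1: items[1] = (5+9)%6 = 2 → [9, 2, 8, 7, 6, 1, 1]
i=2: items[2] = (8+2)%6 = 4 → [9, 2, 4, 7, 6, 1, 1]
i=3: items[3] = (7+4)%6 = 5 → [9, 2, 4, 5, 6, 1, 1]
i=4: items[4] = (6+5)%6 = 5 → [9, 2, 4, 5, 5, 1, 1]
i=5: items[5] = (1+5)%6 = 0 → [9, 2, 4, 5, 5, 0, 1]
i=6: items[6] = (1+0)%6 = 1 → [9, 2, 4, 5, 5, 0, 1]
sum = 26

26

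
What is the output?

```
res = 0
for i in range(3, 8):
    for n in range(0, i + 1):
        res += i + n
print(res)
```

240

i=3,n=0: res = 0+3 = 3
i=3,n=1: res = 3+4 = 7
i=3,n=2: res = 7+5 = 12
i=3,n=3: res = 12+6 = 18
i=4,n=0: res = 18+4 = 22
i=4,n=1: res = 22+5 = 27
i=4,n=2: res = 27+6 = 33
i=4,n=3: res = 33+7 = 40
i=4,n=4: res = 40+8 = 48
i=5,n=0: res = 48+5 = 53
i=5,n=1: res = 53+6 = 59
i=5,n=2: res = 59+7 = 66
i=5,n=3: res = 66+8 = 74
i=5,n=4: res = 74+9 = 83
i=5,n=5: res = 83+10 = 93
i=6,n=0: res = 93+6 = 99
i=6,n=1: res = 99+7 = 106
i=6,n=2: res = 106+8 = 114
i=6,n=3: res = 114+9 = 123
i=6,n=4: res = 123+10 = 133
i=6,n=5: res = 133+11 = 144
i=6,n=6: res = 144+12 = 156
i=7,n=0: res = 156+7 = 163
i=7,n=1: res = 163+8 = 171
i=7,n=2: res = 171+9 = 180
i=7,n=3: res = 180+10 = 190
i=7,n=4: res = 190+11 = 201
i=7,n=5: res = 201+12 = 213
i=7,n=6: res = 213+13 = 226
i=7,n=7: res = 226+14 = 240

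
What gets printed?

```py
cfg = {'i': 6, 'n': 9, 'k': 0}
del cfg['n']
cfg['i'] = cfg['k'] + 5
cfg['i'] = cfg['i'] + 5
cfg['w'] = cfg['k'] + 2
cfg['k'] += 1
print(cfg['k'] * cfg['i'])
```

del 'n' → {'i': 6, 'k': 0}
cfg['i'] = cfg['k']+5 = 5 → {'i': 5, 'k': 0}
cfg['i'] = cfg['i']+5 = 10 → {'i': 10, 'k': 0}
cfg['w'] = cfg['k']+2 = 2 → {'i': 10, 'k': 0, 'w': 2}
cfg['k'] = 0+1 = 1 → {'i': 10, 'k': 1, 'w': 2}
cfg['k']*cfg['i'] = 1*10 = 10

10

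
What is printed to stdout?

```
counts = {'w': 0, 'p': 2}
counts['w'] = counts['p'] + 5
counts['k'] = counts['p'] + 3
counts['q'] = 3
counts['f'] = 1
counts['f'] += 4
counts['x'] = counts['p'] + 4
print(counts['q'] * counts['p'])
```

counts['w'] = counts['p']+5 = 7 → {'w': 7, 'p': 2}
counts['k'] = counts['p']+3 = 5 → {'w': 7, 'p': 2, 'k': 5}
counts['q'] = 3 → {'w': 7, 'p': 2, 'k': 5, 'q': 3}
counts['f'] = 1 → {'w': 7, 'p': 2, 'k': 5, 'q': 3, 'f': 1}
counts['f'] = 1+4 = 5 → {'w': 7, 'p': 2, 'k': 5, 'q': 3, 'f': 5}
counts['x'] = counts['p']+4 = 6 → {'w': 7, 'p': 2, 'k': 5, 'q': 3, 'f': 5, 'x': 6}
counts['q']*counts['p'] = 3*2 = 6

6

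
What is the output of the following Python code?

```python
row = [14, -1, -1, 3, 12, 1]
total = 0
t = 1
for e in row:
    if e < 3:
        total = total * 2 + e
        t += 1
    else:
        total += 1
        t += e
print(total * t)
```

231

e=14: not <3, total = 0+1 = 1; t=15
e=-1: <3, total = 1*2+(-1) = 1; t=16
e=-1: <3, total = 1*2+(-1) = 1; t=17
e=3: not <3, total = 1+1 = 2; t=20
e=12: not <3, total = 2+1 = 3; t=32
e=1: <3, total = 3*2+1 = 7; t=33
total*t = 7*33 = 231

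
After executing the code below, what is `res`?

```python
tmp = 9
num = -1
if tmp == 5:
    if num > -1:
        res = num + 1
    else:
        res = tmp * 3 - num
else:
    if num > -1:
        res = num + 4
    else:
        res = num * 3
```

-3

tmp=9, num=-1
tmp == 5 is False; num > -1 is False
→ res = num * 3 = -3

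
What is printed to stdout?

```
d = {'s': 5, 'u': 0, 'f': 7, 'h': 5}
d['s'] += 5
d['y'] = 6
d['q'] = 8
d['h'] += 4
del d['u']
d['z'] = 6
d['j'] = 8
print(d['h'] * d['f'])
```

63

d['s'] = 5+5 = 10 → {'s': 10, 'u': 0, 'f': 7, 'h': 5}
d['y'] = 6 → {'s': 10, 'u': 0, 'f': 7, 'h': 5, 'y': 6}
d['q'] = 8 → {'s': 10, 'u': 0, 'f': 7, 'h': 5, 'y': 6, 'q': 8}
d['h'] = 5+4 = 9 → {'s': 10, 'u': 0, 'f': 7, 'h': 9, 'y': 6, 'q': 8}
del 'u' → {'s': 10, 'f': 7, 'h': 9, 'y': 6, 'q': 8}
d['z'] = 6 → {'s': 10, 'f': 7, 'h': 9, 'y': 6, 'q': 8, 'z': 6}
d['j'] = 8 → {'s': 10, 'f': 7, 'h': 9, 'y': 6, 'q': 8, 'z': 6, 'j': 8}
d['h']*d['f'] = 9*7 = 63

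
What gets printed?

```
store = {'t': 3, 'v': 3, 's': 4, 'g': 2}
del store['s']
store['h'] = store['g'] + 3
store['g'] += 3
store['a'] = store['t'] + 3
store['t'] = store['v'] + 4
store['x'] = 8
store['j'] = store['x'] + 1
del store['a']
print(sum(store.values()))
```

del 's' → {'t': 3, 'v': 3, 'g': 2}
store['h'] = store['g']+3 = 5 → {'t': 3, 'v': 3, 'g': 2, 'h': 5}
store['g'] = 2+3 = 5 → {'t': 3, 'v': 3, 'g': 5, 'h': 5}
store['a'] = store['t']+3 = 6 → {'t': 3, 'v': 3, 'g': 5, 'h': 5, 'a': 6}
store['t'] = store['v']+4 = 7 → {'t': 7, 'v': 3, 'g': 5, 'h': 5, 'a': 6}
store['x'] = 8 → {'t': 7, 'v': 3, 'g': 5, 'h': 5, 'a': 6, 'x': 8}
store['j'] = store['x']+1 = 9 → {'t': 7, 'v': 3, 'g': 5, 'h': 5, 'a': 6, 'x': 8, 'j': 9}
del 'a' → {'t': 7, 'v': 3, 'g': 5, 'h': 5, 'x': 8, 'j': 9}
sum of values = 37

37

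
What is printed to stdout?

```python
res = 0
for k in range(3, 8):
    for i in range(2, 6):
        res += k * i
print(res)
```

350

k=3,i=2: res = 0+6 = 6
k=3,i=3: res = 6+9 = 15
k=3,i=4: res = 15+12 = 27
k=3,i=5: res = 27+15 = 42
k=4,i=2: res = 42+8 = 50
k=4,i=3: res = 50+12 = 62
k=4,i=4: res = 62+16 = 78
k=4,i=5: res = 78+20 = 98
k=5,i=2: res = 98+10 = 108
k=5,i=3: res = 108+15 = 123
k=5,i=4: res = 123+20 = 143
k=5,i=5: res = 143+25 = 168
k=6,i=2: res = 168+12 = 180
k=6,i=3: res = 180+18 = 198
k=6,i=4: res = 198+24 = 222
k=6,i=5: res = 222+30 = 252
k=7,i=2: res = 252+14 = 266
k=7,i=3: res = 266+21 = 287
k=7,i=4: res = 287+28 = 315
k=7,i=5: res = 315+35 = 350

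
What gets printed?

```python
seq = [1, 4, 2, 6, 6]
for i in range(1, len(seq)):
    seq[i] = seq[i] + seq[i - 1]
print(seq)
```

i=1: seq[1] = 4+1 = 5 → [1, 5, 2, 6, 6]
i=2: seq[2] = 2+5 = 7 → [1, 5, 7, 6, 6]
i=3: seq[3] = 6+7 = 13 → [1, 5, 7, 13, 6]
i=4: seq[4] = 6+13 = 19 → [1, 5, 7, 13, 19]

[1, 5, 7, 13, 19]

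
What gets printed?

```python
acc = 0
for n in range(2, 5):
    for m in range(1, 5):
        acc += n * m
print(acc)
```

n=2,m=1: acc = 0+2 = 2
n=2,m=2: acc = 2+4 = 6
n=2,m=3: acc = 6+6 = 12
n=2,m=4: acc = 12+8 = 20
n=3,m=1: acc = 20+3 = 23
n=3,m=2: acc = 23+6 = 29
n=3,m=3: acc = 29+9 = 38
n=3,m=4: acc = 38+12 = 50
n=4,m=1: acc = 50+4 = 54
n=4,m=2: acc = 54+8 = 62
n=4,m=3: acc = 62+12 = 74
n=4,m=4: acc = 74+16 = 90

90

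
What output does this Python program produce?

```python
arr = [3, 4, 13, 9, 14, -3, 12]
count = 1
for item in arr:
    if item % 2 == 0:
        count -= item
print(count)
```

item=3: not even
item=4: even, count = 1-4 = -3
item=13: not even
item=9: not even
item=14: even, count = (-3)-14 = -17
item=-3: not even
item=12: even, count = (-17)-12 = -29

-29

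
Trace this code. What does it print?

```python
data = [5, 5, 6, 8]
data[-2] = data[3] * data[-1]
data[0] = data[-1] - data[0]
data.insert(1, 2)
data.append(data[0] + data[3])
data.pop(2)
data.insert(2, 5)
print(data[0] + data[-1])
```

70

data[-2] = data[3]*data[-1] = 8*8 = 64 → [5, 5, 64, 8]
data[0] = data[-1]-data[0] = 8-5 = 3 → [3, 5, 64, 8]
insert 2 at 1 → [3, 2, 5, 64, 8]
append data[0]+data[3] = 3+64 = 67 → [3, 2, 5, 64, 8, 67]
pop(2) removes 5 → [3, 2, 64, 8, 67]
insert 5 at 2 → [3, 2, 5, 64, 8, 67]
data[0]+data[-1] = 3+67 = 70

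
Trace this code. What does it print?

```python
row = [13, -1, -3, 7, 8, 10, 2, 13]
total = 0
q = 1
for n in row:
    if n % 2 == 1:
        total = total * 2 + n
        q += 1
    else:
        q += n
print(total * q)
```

5590

n=13: odd, total = 0*2+13 = 13; q=2
n=-1: odd, total = 13*2+(-1) = 25; q=3
n=-3: odd, total = 25*2+(-3) = 47; q=4
n=7: odd, total = 47*2+7 = 101; q=5
n=8: not odd; q=13
n=10: not odd; q=23
n=2: not odd; q=25
n=13: odd, total = 101*2+13 = 215; q=26
total*q = 215*26 = 5590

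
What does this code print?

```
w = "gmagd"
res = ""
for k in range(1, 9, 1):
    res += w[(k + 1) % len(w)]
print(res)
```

k=1: add w[2]='a' → 'a'
k=2: add w[3]='g' → 'ag'
k=3: add w[4]='d' → 'agd'
k=4: add w[0]='g' → 'agdg'
k=5: add w[1]='m' → 'agdgm'
k=6: add w[2]='a' → 'agdgma'
k=7: add w[3]='g' → 'agdgmag'
k=8: add w[4]='d' → 'agdgmagd'

agdgmagd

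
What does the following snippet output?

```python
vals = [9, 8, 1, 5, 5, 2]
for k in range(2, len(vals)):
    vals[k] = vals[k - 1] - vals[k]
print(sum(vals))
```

k=2: vals[2] = 8-1 = 7 → [9, 8, 7, 5, 5, 2]
k=3: vals[3] = 7-5 = 2 → [9, 8, 7, 2, 5, 2]
k=4: vals[4] = 2-5 = -3 → [9, 8, 7, 2, -3, 2]
k=5: vals[5] = (-3)-2 = -5 → [9, 8, 7, 2, -3, -5]
sum = 18

18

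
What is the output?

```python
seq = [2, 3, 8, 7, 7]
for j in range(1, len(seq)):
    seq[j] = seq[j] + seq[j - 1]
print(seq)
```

[2, 5, 13, 20, 27]

j=1: seq[1] = 3+2 = 5 → [2, 5, 8, 7, 7]
j=2: seq[2] = 8+5 = 13 → [2, 5, 13, 7, 7]
j=3: seq[3] = 7+13 = 20 → [2, 5, 13, 20, 7]
j=4: seq[4] = 7+20 = 27 → [2, 5, 13, 20, 27]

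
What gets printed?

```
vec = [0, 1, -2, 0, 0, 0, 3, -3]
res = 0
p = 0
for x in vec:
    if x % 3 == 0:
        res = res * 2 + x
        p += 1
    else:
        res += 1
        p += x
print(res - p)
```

62

x=0: %3==0, res = 0*2+0 = 0; p=1
x=1: not %3==0, res = 0+1 = 1; p=2
x=-2: not %3==0, res = 1+1 = 2; p=0
x=0: %3==0, res = 2*2+0 = 4; p=1
x=0: %3==0, res = 4*2+0 = 8; p=2
x=0: %3==0, res = 8*2+0 = 16; p=3
x=3: %3==0, res = 16*2+3 = 35; p=4
x=-3: %3==0, res = 35*2+(-3) = 67; p=5
res-p = 67-5 = 62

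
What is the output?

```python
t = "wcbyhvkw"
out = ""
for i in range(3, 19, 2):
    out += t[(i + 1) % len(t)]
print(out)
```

hkwbhkwb

i=3: add t[4]='h' → 'h'
i=5: add t[6]='k' → 'hk'
i=7: add t[0]='w' → 'hkw'
i=9: add t[2]='b' → 'hkwb'
i=11: add t[4]='h' → 'hkwbh'
i=13: add t[6]='k' → 'hkwbhk'
i=15: add t[0]='w' → 'hkwbhkw'
i=17: add t[2]='b' → 'hkwbhkwb'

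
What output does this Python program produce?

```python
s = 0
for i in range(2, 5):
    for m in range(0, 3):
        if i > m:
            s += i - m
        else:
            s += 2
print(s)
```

20

i=2,m=0: 2>0, s = 0+2 = 2
i=2,m=1: 2>1, s = 2+1 = 3
i=2,m=2: not 2>2, s = 3+2 = 5
i=3,m=0: 3>0, s = 5+3 = 8
i=3,m=1: 3>1, s = 8+2 = 10
i=3,m=2: 3>2, s = 10+1 = 11
i=4,m=0: 4>0, s = 11+4 = 15
i=4,m=1: 4>1, s = 15+3 = 18
i=4,m=2: 4>2, s = 18+2 = 20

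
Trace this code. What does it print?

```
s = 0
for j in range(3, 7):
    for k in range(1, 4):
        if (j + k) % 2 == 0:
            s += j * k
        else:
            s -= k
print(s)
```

40

j=3,k=1: even sum, s = 0+3 = 3
j=3,k=2: odd sum, s = 3-2 = 1
j=3,k=3: even sum, s = 1+9 = 10
j=4,k=1: odd sum, s = 10-1 = 9
j=4,k=2: even sum, s = 9+8 = 17
j=4,k=3: odd sum, s = 17-3 = 14
j=5,k=1: even sum, s = 14+5 = 19
j=5,k=2: odd sum, s = 19-2 = 17
j=5,k=3: even sum, s = 17+15 = 32
j=6,k=1: odd sum, s = 32-1 = 31
j=6,k=2: even sum, s = 31+12 = 43
j=6,k=3: odd sum, s = 43-3 = 40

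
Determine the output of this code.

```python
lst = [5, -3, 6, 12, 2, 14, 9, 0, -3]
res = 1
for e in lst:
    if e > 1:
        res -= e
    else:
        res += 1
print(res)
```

-44

e=5: >1, res = 1-5 = -4
e=-3: not >1, res = (-4)+1 = -3
e=6: >1, res = (-3)-6 = -9
e=12: >1, res = (-9)-12 = -21
e=2: >1, res = (-21)-2 = -23
e=14: >1, res = (-23)-14 = -37
e=9: >1, res = (-37)-9 = -46
e=0: not >1, res = (-46)+1 = -45
e=-3: not >1, res = (-45)+1 = -44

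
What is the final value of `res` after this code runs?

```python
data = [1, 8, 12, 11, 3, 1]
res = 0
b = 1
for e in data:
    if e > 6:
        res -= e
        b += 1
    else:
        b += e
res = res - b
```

-40

e=1: not >6; b=2
e=8: >6, res = 0-8 = -8; b=3
e=12: >6, res = (-8)-12 = -20; b=4
e=11: >6, res = (-20)-11 = -31; b=5
e=3: not >6; b=8
e=1: not >6; b=9
res-b = (-31)-9 = -40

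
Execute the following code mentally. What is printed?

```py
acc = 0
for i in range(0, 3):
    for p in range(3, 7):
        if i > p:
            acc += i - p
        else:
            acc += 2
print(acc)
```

24

i=0,p=3: not 0>3, acc = 0+2 = 2
i=0,p=4: not 0>4, acc = 2+2 = 4
i=0,p=5: not 0>5, acc = 4+2 = 6
i=0,p=6: not 0>6, acc = 6+2 = 8
i=1,p=3: not 1>3, acc = 8+2 = 10
i=1,p=4: not 1>4, acc = 10+2 = 12
i=1,p=5: not 1>5, acc = 12+2 = 14
i=1,p=6: not 1>6, acc = 14+2 = 16
i=2,p=3: not 2>3, acc = 16+2 = 18
i=2,p=4: not 2>4, acc = 18+2 = 20
i=2,p=5: not 2>5, acc = 20+2 = 22
i=2,p=6: not 2>6, acc = 22+2 = 24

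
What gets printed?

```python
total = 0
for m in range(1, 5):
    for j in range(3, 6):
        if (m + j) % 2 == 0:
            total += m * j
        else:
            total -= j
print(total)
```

32

m=1,j=3: even sum, total = 0+3 = 3
m=1,j=4: odd sum, total = 3-4 = -1
m=1,j=5: even sum, total = (-1)+5 = 4
m=2,j=3: odd sum, total = 4-3 = 1
m=2,j=4: even sum, total = 1+8 = 9
m=2,j=5: odd sum, total = 9-5 = 4
m=3,j=3: even sum, total = 4+9 = 13
m=3,j=4: odd sum, total = 13-4 = 9
m=3,j=5: even sum, total = 9+15 = 24
m=4,j=3: odd sum, total = 24-3 = 21
m=4,j=4: even sum, total = 21+16 = 37
m=4,j=5: odd sum, total = 37-5 = 32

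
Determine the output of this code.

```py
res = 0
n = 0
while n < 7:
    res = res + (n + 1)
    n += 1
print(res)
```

n=0: res = 0+1 = 1
n=1: res = 1+2 = 3
n=2: res = 3+3 = 6
n=3: res = 6+4 = 10
n=4: res = 10+5 = 15
n=5: res = 15+6 = 21
n=6: res = 21+7 = 28

28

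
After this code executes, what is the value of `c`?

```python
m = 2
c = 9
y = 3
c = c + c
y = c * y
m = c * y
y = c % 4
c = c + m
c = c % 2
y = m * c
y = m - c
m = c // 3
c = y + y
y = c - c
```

c = 9+9 = 18
y = 18*3 = 54
m = 18*54 = 972
y = 18%4 = 2
c = 18+972 = 990
c = 990%2 = 0
y = 972*0 = 0
y = 972-0 = 972
m = 0//3 = 0
c = 972+972 = 1944
y = 1944-1944 = 0

1944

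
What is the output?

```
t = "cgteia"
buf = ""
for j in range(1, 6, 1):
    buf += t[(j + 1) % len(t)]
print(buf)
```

j=1: add t[2]='t' → 't'
j=2: add t[3]='e' → 'te'
j=3: add t[4]='i' → 'tei'
j=4: add t[5]='a' → 'teia'
j=5: add t[0]='c' → 'teiac'

teiac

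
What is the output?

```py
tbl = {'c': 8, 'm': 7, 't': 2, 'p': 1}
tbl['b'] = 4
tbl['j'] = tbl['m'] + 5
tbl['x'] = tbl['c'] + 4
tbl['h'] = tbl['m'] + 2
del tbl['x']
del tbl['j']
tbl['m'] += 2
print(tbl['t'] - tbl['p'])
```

1

tbl['b'] = 4 → {'c': 8, 'm': 7, 't': 2, 'p': 1, 'b': 4}
tbl['j'] = tbl['m']+5 = 12 → {'c': 8, 'm': 7, 't': 2, 'p': 1, 'b': 4, 'j': 12}
tbl['x'] = tbl['c']+4 = 12 → {'c': 8, 'm': 7, 't': 2, 'p': 1, 'b': 4, 'j': 12, 'x': 12}
tbl['h'] = tbl['m']+2 = 9 → {'c': 8, 'm': 7, 't': 2, 'p': 1, 'b': 4, 'j': 12, 'x': 12, 'h': 9}
del 'x' → {'c': 8, 'm': 7, 't': 2, 'p': 1, 'b': 4, 'j': 12, 'h': 9}
del 'j' → {'c': 8, 'm': 7, 't': 2, 'p': 1, 'b': 4, 'h': 9}
tbl['m'] = 7+2 = 9 → {'c': 8, 'm': 9, 't': 2, 'p': 1, 'b': 4, 'h': 9}
tbl['t']-tbl['p'] = 2-1 = 1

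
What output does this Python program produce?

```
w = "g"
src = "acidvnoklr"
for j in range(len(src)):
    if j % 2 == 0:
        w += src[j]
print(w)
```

gaivol

j=0: add 'a' → 'ga'
j=1: skip
j=2: add 'i' → 'gai'
j=3: skip
j=4: add 'v' → 'gaiv'
j=5: skip
j=6: add 'o' → 'gaivo'
j=7: skip
j=8: add 'l' → 'gaivol'
j=9: skip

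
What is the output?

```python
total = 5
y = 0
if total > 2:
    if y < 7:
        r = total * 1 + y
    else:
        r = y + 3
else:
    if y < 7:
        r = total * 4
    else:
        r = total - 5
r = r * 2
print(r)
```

total=5, y=0
total > 2 is True; y < 7 is True
→ r = total * 1 + y = 5
r = 5*2 = 10

10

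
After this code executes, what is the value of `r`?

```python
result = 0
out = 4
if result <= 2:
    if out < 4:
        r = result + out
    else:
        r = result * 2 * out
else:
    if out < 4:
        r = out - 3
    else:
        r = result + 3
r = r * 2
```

result=0, out=4
result <= 2 is True; out < 4 is False
→ r = result * 2 * out = 0
r = 0*2 = 0

0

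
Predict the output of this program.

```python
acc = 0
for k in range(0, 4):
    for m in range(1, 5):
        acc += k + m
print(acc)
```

k=0,m=1: acc = 0+1 = 1
k=0,m=2: acc = 1+2 = 3
k=0,m=3: acc = 3+3 = 6
k=0,m=4: acc = 6+4 = 10
k=1,m=1: acc = 10+2 = 12
k=1,m=2: acc = 12+3 = 15
k=1,m=3: acc = 15+4 = 19
k=1,m=4: acc = 19+5 = 24
k=2,m=1: acc = 24+3 = 27
k=2,m=2: acc = 27+4 = 31
k=2,m=3: acc = 31+5 = 36
k=2,m=4: acc = 36+6 = 42
k=3,m=1: acc = 42+4 = 46
k=3,m=2: acc = 46+5 = 51
k=3,m=3: acc = 51+6 = 57
k=3,m=4: acc = 57+7 = 64

64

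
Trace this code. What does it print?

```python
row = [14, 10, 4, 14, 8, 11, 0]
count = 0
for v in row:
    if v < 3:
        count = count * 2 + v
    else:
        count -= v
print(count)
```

-122

v=14: not <3, count = 0-14 = -14
v=10: not <3, count = (-14)-10 = -24
v=4: not <3, count = (-24)-4 = -28
v=14: not <3, count = (-28)-14 = -42
v=8: not <3, count = (-42)-8 = -50
v=11: not <3, count = (-50)-11 = -61
v=0: <3, count = (-61)*2+0 = -122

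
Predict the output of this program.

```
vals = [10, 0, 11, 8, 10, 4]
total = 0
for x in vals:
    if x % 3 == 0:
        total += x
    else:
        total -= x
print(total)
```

x=10: not %3==0, total = 0-10 = -10
x=0: %3==0, total = (-10)+0 = -10
x=11: not %3==0, total = (-10)-11 = -21
x=8: not %3==0, total = (-21)-8 = -29
x=10: not %3==0, total = (-29)-10 = -39
x=4: not %3==0, total = (-39)-4 = -43

-43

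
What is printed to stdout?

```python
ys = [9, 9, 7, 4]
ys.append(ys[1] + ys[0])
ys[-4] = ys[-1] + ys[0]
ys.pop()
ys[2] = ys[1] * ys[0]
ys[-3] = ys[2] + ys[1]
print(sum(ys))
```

append ys[1]+ys[0] = 9+9 = 18 → [9, 9, 7, 4, 18]
ys[-4] = ys[-1]+ys[0] = 18+9 = 27 → [9, 27, 7, 4, 18]
pop() removes 18 → [9, 27, 7, 4]
ys[2] = ys[1]*ys[0] = 27*9 = 243 → [9, 27, 243, 4]
ys[-3] = ys[2]+ys[1] = 243+27 = 270 → [9, 270, 243, 4]
sum = 526

526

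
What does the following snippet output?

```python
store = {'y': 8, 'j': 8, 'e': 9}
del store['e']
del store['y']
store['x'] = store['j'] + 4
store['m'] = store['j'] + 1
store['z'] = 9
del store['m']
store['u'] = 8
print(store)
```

del 'e' → {'y': 8, 'j': 8}
del 'y' → {'j': 8}
store['x'] = store['j']+4 = 12 → {'j': 8, 'x': 12}
store['m'] = store['j']+1 = 9 → {'j': 8, 'x': 12, 'm': 9}
store['z'] = 9 → {'j': 8, 'x': 12, 'm': 9, 'z': 9}
del 'm' → {'j': 8, 'x': 12, 'z': 9}
store['u'] = 8 → {'j': 8, 'x': 12, 'z': 9, 'u': 8}

{'j': 8, 'x': 12, 'z': 9, 'u': 8}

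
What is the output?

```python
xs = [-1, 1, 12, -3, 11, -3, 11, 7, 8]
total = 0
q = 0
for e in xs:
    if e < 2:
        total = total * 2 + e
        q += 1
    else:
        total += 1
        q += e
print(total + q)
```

e=-1: <2, total = 0*2+(-1) = -1; q=1
e=1: <2, total = (-1)*2+1 = -1; q=2
e=12: not <2, total = (-1)+1 = 0; q=14
e=-3: <2, total = 0*2+(-3) = -3; q=15
e=11: not <2, total = (-3)+1 = -2; q=26
e=-3: <2, total = (-2)*2+(-3) = -7; q=27
e=11: not <2, total = (-7)+1 = -6; q=38
e=7: not <2, total = (-6)+1 = -5; q=45
e=8: not <2, total = (-5)+1 = -4; q=53
total+q = (-4)+53 = 49

49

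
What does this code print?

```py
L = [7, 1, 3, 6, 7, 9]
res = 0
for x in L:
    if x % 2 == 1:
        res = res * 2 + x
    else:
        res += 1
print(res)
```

x=7: odd, res = 0*2+7 = 7
x=1: odd, res = 7*2+1 = 15
x=3: odd, res = 15*2+3 = 33
x=6: not odd, res = 33+1 = 34
x=7: odd, res = 34*2+7 = 75
x=9: odd, res = 75*2+9 = 159

159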